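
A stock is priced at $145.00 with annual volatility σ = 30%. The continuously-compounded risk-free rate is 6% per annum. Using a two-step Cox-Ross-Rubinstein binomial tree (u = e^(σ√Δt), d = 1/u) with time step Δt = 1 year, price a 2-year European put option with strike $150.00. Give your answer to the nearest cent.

CRR parameters: u = e^(σ√Δt) = e^(0.3·√1) = 1.3499, d = 1/u = 0.7408
Per-period rate: rΔt = 0.06·1 = 0.06, so R = e^0.06 = 1.0618
Risk-neutral probability p = (e^0.06 − 0.7408)/(1.3499 − 0.7408) = 0.3210/0.6090 = 0.5271
Terminal stock prices: S_uu = 264.2, S_ud = 145, S_dd = 79.58
Terminal payoffs (K − S): max(-114.2, 0) = 0, max(5, 0) = 5, max(70.42, 0) = 70.42
Node u (S = 195.7): V_u = e^(−0.06)·[0.5271·0.0000 + 0.4729·5.0000] = 2.2269
Node d (S = 107.4): V_d = e^(−0.06)·[0.5271·5.0000 + 0.4729·70.4223] = 33.8460
Node 0 (S = 145): V_0 = e^(−0.06)·[0.5271·2.2269 + 0.4729·33.8460] = 16.1794

$16.18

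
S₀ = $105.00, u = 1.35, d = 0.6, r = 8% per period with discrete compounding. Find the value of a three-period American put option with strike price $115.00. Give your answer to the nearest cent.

Risk-neutral probability p = (1 + 0.08 − 0.6)/(1.35 − 0.6) = 0.4800/0.7500 = 0.6400
Terminal stock prices: S_uuu = 258.3, S_uud = 114.8, S_udd = 51.03, S_ddd = 22.68
Terminal payoffs (K − S): max(-143.3, 0) = 0, max(0.1825, 0) = 0.1825, max(63.97, 0) = 63.97, max(92.32, 0) = 92.32
Node uu (S = 191.4): continuation = 1/1.08·[0.6400·0.0000 + 0.3600·0.1825] = 0.0608; exercise value = 0.0000 ≤ continuation, so V_uu = 0.0608
Node ud (S = 85.05): continuation = 1/1.08·[0.6400·0.1825 + 0.3600·63.9700] = 21.4315; exercise value = 29.9500 > continuation, so V_ud = 29.9500 (exercise)
Node dd (S = 37.8): continuation = 1/1.08·[0.6400·63.9700 + 0.3600·92.3200] = 68.6815; exercise value = 77.2000 > continuation, so V_dd = 77.2000 (exercise)
Node u (S = 141.8): continuation = 1/1.08·[0.6400·0.0608 + 0.3600·29.9500] = 10.0194; exercise value = 0.0000 ≤ continuation, so V_u = 10.0194
Node d (S = 63): continuation = 1/1.08·[0.6400·29.9500 + 0.3600·77.2000] = 43.4815; exercise value = 52.0000 > continuation, so V_d = 52.0000 (exercise)
Node 0 (S = 105): continuation = 1/1.08·[0.6400·10.0194 + 0.3600·52.0000] = 23.2707; exercise value = 10.0000 ≤ continuation, so V_0 = 23.2707

$23.27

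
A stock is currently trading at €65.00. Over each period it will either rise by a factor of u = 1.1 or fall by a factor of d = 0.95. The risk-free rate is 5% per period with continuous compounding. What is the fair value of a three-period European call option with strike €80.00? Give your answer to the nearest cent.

€1.73

Risk-neutral probability p = (e^0.05 − 0.95)/(1.1 − 0.95) = 0.1013/0.1500 = 0.6751
Terminal stock prices: S_uuu = 86.52, S_uud = 74.72, S_udd = 64.53, S_ddd = 55.73
Terminal payoffs (S − K): max(6.515, 0) = 6.515, max(-5.282, 0) = 0, max(-15.47, 0) = 0, max(-24.27, 0) = 0
Node uu (S = 78.65): V_uu = e^(−0.05)·[0.6751·6.5150 + 0.3249·0.0000] = 4.1840
Node ud (S = 67.92): V_ud = e^(−0.05)·[0.6751·0.0000 + 0.3249·0.0000] = 0.0000
Node dd (S = 58.66): V_dd = e^(−0.05)·[0.6751·0.0000 + 0.3249·0.0000] = 0.0000
Node u (S = 71.5): V_u = e^(−0.05)·[0.6751·4.1840 + 0.3249·0.0000] = 2.6870
Node d (S = 61.75): V_d = e^(−0.05)·[0.6751·0.0000 + 0.3249·0.0000] = 0.0000
Node 0 (S = 65): V_0 = e^(−0.05)·[0.6751·2.6870 + 0.3249·0.0000] = 1.7257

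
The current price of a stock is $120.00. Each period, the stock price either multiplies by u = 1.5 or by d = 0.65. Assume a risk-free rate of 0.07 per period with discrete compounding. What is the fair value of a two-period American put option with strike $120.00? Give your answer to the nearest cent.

Risk-neutral probability p = (1 + 0.07 − 0.65)/(1.5 − 0.65) = 0.4200/0.8500 = 0.4941
Terminal stock prices: S_uu = 270, S_ud = 117, S_dd = 50.7
Terminal payoffs (K − S): max(-150, 0) = 0, max(3, 0) = 3, max(69.3, 0) = 69.3
Node u (S = 180): continuation = 1/1.07·[0.4941·0.0000 + 0.5059·3.0000] = 1.4184; exercise value = 0.0000 ≤ continuation, so V_u = 1.4184
Node d (S = 78): continuation = 1/1.07·[0.4941·3.0000 + 0.5059·69.3000] = 34.1495; exercise value = 42.0000 > continuation, so V_d = 42.0000 (exercise)
Node 0 (S = 120): continuation = 1/1.07·[0.4941·1.4184 + 0.5059·42.0000] = 20.5121; exercise value = 0.0000 ≤ continuation, so V_0 = 20.5121

$20.51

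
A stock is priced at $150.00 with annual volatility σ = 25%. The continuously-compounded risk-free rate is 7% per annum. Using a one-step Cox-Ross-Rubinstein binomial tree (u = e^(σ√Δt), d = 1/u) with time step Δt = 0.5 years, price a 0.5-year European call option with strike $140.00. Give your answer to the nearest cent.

CRR parameters: u = e^(σ√Δt) = e^(0.25·√0.5) = 1.1934, d = 1/u = 0.8380
Per-period rate: rΔt = 0.07·0.5 = 0.035, so R = e^0.035 = 1.0356
Risk-neutral probability p = (e^0.035 − 0.8380)/(1.1934 − 0.8380) = 0.1977/0.3554 = 0.5561
Terminal stock prices: S_u = 179, S_d = 125.7
Terminal payoffs (S − K): max(39, 0) = 39, max(-14.3, 0) = 0
Node 0 (S = 150): V_0 = e^(−0.035)·[0.5561·39.0047 + 0.4439·0.0000] = 20.9462

$20.95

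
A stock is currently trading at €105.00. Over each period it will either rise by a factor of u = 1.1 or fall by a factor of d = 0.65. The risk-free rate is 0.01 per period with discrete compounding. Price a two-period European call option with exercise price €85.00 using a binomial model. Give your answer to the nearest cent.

Risk-neutral probability p = (1 + 0.01 − 0.65)/(1.1 − 0.65) = 0.3600/0.4500 = 0.8000
Terminal stock prices: S_uu = 127.1, S_ud = 75.08, S_dd = 44.36
Terminal payoffs (S − K): max(42.05, 0) = 42.05, max(-9.925, 0) = 0, max(-40.64, 0) = 0
Node u (S = 115.5): V_u = 1/1.01·[0.8000·42.0500 + 0.2000·0.0000] = 33.3069
Node d (S = 68.25): V_d = 1/1.01·[0.8000·0.0000 + 0.2000·0.0000] = 0.0000
Node 0 (S = 105): V_0 = 1/1.01·[0.8000·33.3069 + 0.2000·0.0000] = 26.3817

€26.38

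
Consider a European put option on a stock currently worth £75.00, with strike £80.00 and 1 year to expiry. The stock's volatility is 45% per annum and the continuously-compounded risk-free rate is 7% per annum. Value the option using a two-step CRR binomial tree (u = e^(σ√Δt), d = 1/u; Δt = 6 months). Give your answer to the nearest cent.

£12.64

CRR parameters: u = e^(σ√Δt) = e^(0.45·√0.5) = 1.3746, d = 1/u = 0.7275
Per-period rate: rΔt = 0.07·0.5 = 0.035, so R = e^0.035 = 1.0356
Risk-neutral probability p = (e^0.035 − 0.7275)/(1.3746 − 0.7275) = 0.3082/0.6472 = 0.4762
Terminal stock prices: S_uu = 141.7, S_ud = 75, S_dd = 39.69
Terminal payoffs (K − S): max(-61.72, 0) = 0, max(5, 0) = 5, max(40.31, 0) = 40.31
Node u (S = 103.1): V_u = e^(−0.035)·[0.4762·0.0000 + 0.5238·5.0000] = 2.5292
Node d (S = 54.56): V_d = e^(−0.035)·[0.4762·5.0000 + 0.5238·40.3103] = 22.6890
Node 0 (S = 75): V_0 = e^(−0.035)·[0.4762·2.5292 + 0.5238·22.6890] = 12.6396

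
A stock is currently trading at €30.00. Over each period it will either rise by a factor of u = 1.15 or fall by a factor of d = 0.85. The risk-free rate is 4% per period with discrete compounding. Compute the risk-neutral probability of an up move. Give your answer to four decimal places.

p = 0.6333

Risk-neutral probability p = (1 + 0.04 − 0.85)/(1.15 − 0.85) = 0.1900/0.3000 = 0.6333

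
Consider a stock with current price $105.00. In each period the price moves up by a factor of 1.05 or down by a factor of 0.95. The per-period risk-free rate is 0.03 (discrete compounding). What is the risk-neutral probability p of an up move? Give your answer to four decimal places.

p = 0.8000

Risk-neutral probability p = (1 + 0.03 − 0.95)/(1.05 − 0.95) = 0.0800/0.1000 = 0.8000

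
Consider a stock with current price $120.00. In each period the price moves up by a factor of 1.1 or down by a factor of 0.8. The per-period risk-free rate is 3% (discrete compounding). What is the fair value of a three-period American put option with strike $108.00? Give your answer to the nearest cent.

Risk-neutral probability p = (1 + 0.03 − 0.8)/(1.1 − 0.8) = 0.2300/0.3000 = 0.7667
Terminal stock prices: S_uuu = 159.7, S_uud = 116.2, S_udd = 84.48, S_ddd = 61.44
Terminal payoffs (K − S): max(-51.72, 0) = 0, max(-8.16, 0) = 0, max(23.52, 0) = 23.52, max(46.56, 0) = 46.56
Node uu (S = 145.2): continuation = 1/1.03·[0.7667·0.0000 + 0.2333·0.0000] = 0.0000; exercise value = 0.0000 ≤ continuation, so V_uu = 0.0000
Node ud (S = 105.6): continuation = 1/1.03·[0.7667·0.0000 + 0.2333·23.5200] = 5.3282; exercise value = 2.4000 ≤ continuation, so V_ud = 5.3282
Node dd (S = 76.8): continuation = 1/1.03·[0.7667·23.5200 + 0.2333·46.5600] = 28.0544; exercise value = 31.2000 > continuation, so V_dd = 31.2000 (exercise)
Node u (S = 132): continuation = 1/1.03·[0.7667·0.0000 + 0.2333·5.3282] = 1.2070; exercise value = 0.0000 ≤ continuation, so V_u = 1.2070
Node d (S = 96): continuation = 1/1.03·[0.7667·5.3282 + 0.2333·31.2000] = 11.0339; exercise value = 12.0000 > continuation, so V_d = 12.0000 (exercise)
Node 0 (S = 120): continuation = 1/1.03·[0.7667·1.2070 + 0.2333·12.0000] = 3.6169; exercise value = 0.0000 ≤ continuation, so V_0 = 3.6169

$3.62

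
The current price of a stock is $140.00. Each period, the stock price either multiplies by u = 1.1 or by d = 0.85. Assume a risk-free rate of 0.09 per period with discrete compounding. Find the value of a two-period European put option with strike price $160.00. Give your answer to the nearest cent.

Risk-neutral probability p = (1 + 0.09 − 0.85)/(1.1 − 0.85) = 0.2400/0.2500 = 0.9600
Terminal stock prices: S_uu = 169.4, S_ud = 130.9, S_dd = 101.1
Terminal payoffs (K − S): max(-9.4, 0) = 0, max(29.1, 0) = 29.1, max(58.85, 0) = 58.85
Node u (S = 154): V_u = 1/1.09·[0.9600·0.0000 + 0.0400·29.1000] = 1.0679
Node d (S = 119): V_d = 1/1.09·[0.9600·29.1000 + 0.0400·58.8500] = 27.7890
Node 0 (S = 140): V_0 = 1/1.09·[0.9600·1.0679 + 0.0400·27.7890] = 1.9603

$1.96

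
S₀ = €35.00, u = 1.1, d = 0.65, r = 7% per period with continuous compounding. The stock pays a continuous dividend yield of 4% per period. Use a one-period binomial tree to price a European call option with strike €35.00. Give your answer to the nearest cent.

€2.76

Per-period risk-free factor R = e^0.07 = 1.0725; dividend-adjusted growth = e^(0.07−0.04) = 1.0305.
Risk-neutral probability p = (1.0305 − 0.65)/(1.1 − 0.65) = 0.3805/0.4500 = 0.8455
Terminal stock prices: S_u = 38.5, S_d = 22.75
Terminal payoffs (S − K): max(3.5, 0) = 3.5, max(-12.25, 0) = 0
Node 0 (S = 35): V_0 = e^(−0.07)·[0.8455·3.5000 + 0.1545·0.0000] = 2.7590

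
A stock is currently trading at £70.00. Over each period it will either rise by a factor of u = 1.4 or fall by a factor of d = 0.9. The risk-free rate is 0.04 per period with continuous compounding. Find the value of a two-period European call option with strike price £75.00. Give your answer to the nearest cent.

Risk-neutral probability p = (e^0.04 − 0.9)/(1.4 − 0.9) = 0.1408/0.5000 = 0.2816
Terminal stock prices: S_uu = 137.2, S_ud = 88.2, S_dd = 56.7
Terminal payoffs (S − K): max(62.2, 0) = 62.2, max(13.2, 0) = 13.2, max(-18.3, 0) = 0
Node u (S = 98): V_u = e^(−0.04)·[0.2816·62.2000 + 0.7184·13.2000] = 25.9408
Node d (S = 63): V_d = e^(−0.04)·[0.2816·13.2000 + 0.7184·0.0000] = 3.5716
Node 0 (S = 70): V_0 = e^(−0.04)·[0.2816·25.9408 + 0.7184·3.5716] = 9.4842

£9.48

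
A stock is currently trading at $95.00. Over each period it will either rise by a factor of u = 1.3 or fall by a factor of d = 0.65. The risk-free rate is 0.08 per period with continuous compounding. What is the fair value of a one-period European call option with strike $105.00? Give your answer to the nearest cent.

$11.38

Risk-neutral probability p = (e^0.08 − 0.65)/(1.3 − 0.65) = 0.4333/0.6500 = 0.6666
Terminal stock prices: S_u = 123.5, S_d = 61.75
Terminal payoffs (S − K): max(18.5, 0) = 18.5, max(-43.25, 0) = 0
Node 0 (S = 95): V_0 = e^(−0.08)·[0.6666·18.5000 + 0.3334·0.0000] = 11.3839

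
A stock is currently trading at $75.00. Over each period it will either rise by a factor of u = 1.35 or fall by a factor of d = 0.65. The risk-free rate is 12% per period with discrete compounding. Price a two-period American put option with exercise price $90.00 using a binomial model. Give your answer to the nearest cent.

Risk-neutral probability p = (1 + 0.12 − 0.65)/(1.35 − 0.65) = 0.4700/0.7000 = 0.6714
Terminal stock prices: S_uu = 136.7, S_ud = 65.81, S_dd = 31.69
Terminal payoffs (K − S): max(-46.69, 0) = 0, max(24.19, 0) = 24.19, max(58.31, 0) = 58.31
Node u (S = 101.2): continuation = 1/1.12·[0.6714·0.0000 + 0.3286·24.1875] = 7.0958; exercise value = 0.0000 ≤ continuation, so V_u = 7.0958
Node d (S = 48.75): continuation = 1/1.12·[0.6714·24.1875 + 0.3286·58.3125] = 31.6071; exercise value = 41.2500 > continuation, so V_d = 41.2500 (exercise)
Node 0 (S = 75): continuation = 1/1.12·[0.6714·7.0958 + 0.3286·41.2500] = 16.3553; exercise value = 15.0000 ≤ continuation, so V_0 = 16.3553

$16.36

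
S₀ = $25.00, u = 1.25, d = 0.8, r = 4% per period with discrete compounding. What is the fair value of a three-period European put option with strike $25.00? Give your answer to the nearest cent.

Risk-neutral probability p = (1 + 0.04 − 0.8)/(1.25 − 0.8) = 0.2400/0.4500 = 0.5333
Terminal stock prices: S_uuu = 48.83, S_uud = 31.25, S_udd = 20, S_ddd = 12.8
Terminal payoffs (K − S): max(-23.83, 0) = 0, max(-6.25, 0) = 0, max(5, 0) = 5, max(12.2, 0) = 12.2
Node uu (S = 39.06): V_uu = 1/1.04·[0.5333·0.0000 + 0.4667·0.0000] = 0.0000
Node ud (S = 25): V_ud = 1/1.04·[0.5333·0.0000 + 0.4667·5.0000] = 2.2436
Node dd (S = 16): V_dd = 1/1.04·[0.5333·5.0000 + 0.4667·12.2000] = 8.0385
Node u (S = 31.25): V_u = 1/1.04·[0.5333·0.0000 + 0.4667·2.2436] = 1.0067
Node d (S = 20): V_d = 1/1.04·[0.5333·2.2436 + 0.4667·8.0385] = 4.7576
Node 0 (S = 25): V_0 = 1/1.04·[0.5333·1.0067 + 0.4667·4.7576] = 2.6511

$2.65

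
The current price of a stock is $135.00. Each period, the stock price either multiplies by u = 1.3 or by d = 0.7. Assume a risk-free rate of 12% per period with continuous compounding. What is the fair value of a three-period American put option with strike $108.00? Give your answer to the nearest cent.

$4.53

Risk-neutral probability p = (e^0.12 − 0.7)/(1.3 − 0.7) = 0.4275/0.6000 = 0.7125
Terminal stock prices: S_uuu = 296.6, S_uud = 159.7, S_udd = 85.99, S_ddd = 46.3
Terminal payoffs (K − S): max(-188.6, 0) = 0, max(-51.71, 0) = 0, max(22.01, 0) = 22.01, max(61.7, 0) = 61.7
Node uu (S = 228.2): continuation = e^(−0.12)·[0.7125·0.0000 + 0.2875·0.0000] = 0.0000; exercise value = 0.0000 ≤ continuation, so V_uu = 0.0000
Node ud (S = 122.8): continuation = e^(−0.12)·[0.7125·0.0000 + 0.2875·22.0050] = 5.6111; exercise value = 0.0000 ≤ continuation, so V_ud = 5.6111
Node dd (S = 66.15): continuation = e^(−0.12)·[0.7125·22.0050 + 0.2875·61.6950] = 29.6374; exercise value = 41.8500 > continuation, so V_dd = 41.8500 (exercise)
Node u (S = 175.5): continuation = e^(−0.12)·[0.7125·0.0000 + 0.2875·5.6111] = 1.4308; exercise value = 0.0000 ≤ continuation, so V_u = 1.4308
Node d (S = 94.5): continuation = e^(−0.12)·[0.7125·5.6111 + 0.2875·41.8500] = 14.2173; exercise value = 13.5000 ≤ continuation, so V_d = 14.2173
Node 0 (S = 135): continuation = e^(−0.12)·[0.7125·1.4308 + 0.2875·14.2173] = 4.5295; exercise value = 0.0000 ≤ continuation, so V_0 = 4.5295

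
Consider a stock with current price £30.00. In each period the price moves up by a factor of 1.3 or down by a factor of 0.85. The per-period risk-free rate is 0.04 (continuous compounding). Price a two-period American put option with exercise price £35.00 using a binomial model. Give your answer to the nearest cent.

Risk-neutral probability p = (e^0.04 − 0.85)/(1.3 − 0.85) = 0.1908/0.4500 = 0.4240
Terminal stock prices: S_uu = 50.7, S_ud = 33.15, S_dd = 21.67
Terminal payoffs (K − S): max(-15.7, 0) = 0, max(1.85, 0) = 1.85, max(13.33, 0) = 13.33
Node u (S = 39): continuation = e^(−0.04)·[0.4240·0.0000 + 0.5760·1.8500] = 1.0238; exercise value = 0.0000 ≤ continuation, so V_u = 1.0238
Node d (S = 25.5): continuation = e^(−0.04)·[0.4240·1.8500 + 0.5760·13.3250] = 8.1276; exercise value = 9.5000 > continuation, so V_d = 9.5000 (exercise)
Node 0 (S = 30): continuation = e^(−0.04)·[0.4240·1.0238 + 0.5760·9.5000] = 5.6743; exercise value = 5.0000 ≤ continuation, so V_0 = 5.6743

£5.67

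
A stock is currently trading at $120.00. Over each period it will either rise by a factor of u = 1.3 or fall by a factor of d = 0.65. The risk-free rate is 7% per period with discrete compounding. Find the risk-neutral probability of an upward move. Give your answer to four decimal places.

p = 0.6462

Risk-neutral probability p = (1 + 0.07 − 0.65)/(1.3 − 0.65) = 0.4200/0.6500 = 0.6462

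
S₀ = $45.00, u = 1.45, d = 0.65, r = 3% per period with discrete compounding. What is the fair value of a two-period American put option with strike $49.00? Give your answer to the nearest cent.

Risk-neutral probability p = (1 + 0.03 − 0.65)/(1.45 − 0.65) = 0.3800/0.8000 = 0.4750
Terminal stock prices: S_uu = 94.61, S_ud = 42.41, S_dd = 19.01
Terminal payoffs (K − S): max(-45.61, 0) = 0, max(6.587, 0) = 6.587, max(29.99, 0) = 29.99
Node u (S = 65.25): continuation = 1/1.03·[0.4750·0.0000 + 0.5250·6.5875] = 3.3577; exercise value = 0.0000 ≤ continuation, so V_u = 3.3577
Node d (S = 29.25): continuation = 1/1.03·[0.4750·6.5875 + 0.5250·29.9875] = 18.3228; exercise value = 19.7500 > continuation, so V_d = 19.7500 (exercise)
Node 0 (S = 45): continuation = 1/1.03·[0.4750·3.3577 + 0.5250·19.7500] = 11.6152; exercise value = 4.0000 ≤ continuation, so V_0 = 11.6152

$11.62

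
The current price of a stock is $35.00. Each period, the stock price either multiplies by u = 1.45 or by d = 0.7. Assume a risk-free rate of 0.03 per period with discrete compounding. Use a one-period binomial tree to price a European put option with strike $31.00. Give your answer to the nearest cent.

Risk-neutral probability p = (1 + 0.03 − 0.7)/(1.45 − 0.7) = 0.3300/0.7500 = 0.4400
Terminal stock prices: S_u = 50.75, S_d = 24.5
Terminal payoffs (K − S): max(-19.75, 0) = 0, max(6.5, 0) = 6.5
Node 0 (S = 35): V_0 = 1/1.03·[0.4400·0.0000 + 0.5600·6.5000] = 3.5340

$3.53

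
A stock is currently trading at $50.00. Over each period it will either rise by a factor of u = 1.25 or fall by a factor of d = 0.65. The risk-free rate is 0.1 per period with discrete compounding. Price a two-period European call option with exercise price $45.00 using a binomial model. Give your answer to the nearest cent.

$15.40

Risk-neutral probability p = (1 + 0.1 − 0.65)/(1.25 − 0.65) = 0.4500/0.6000 = 0.7500
Terminal stock prices: S_uu = 78.12, S_ud = 40.62, S_dd = 21.13
Terminal payoffs (S − K): max(33.12, 0) = 33.12, max(-4.375, 0) = 0, max(-23.87, 0) = 0
Node u (S = 62.5): V_u = 1/1.1·[0.7500·33.1250 + 0.2500·0.0000] = 22.5852
Node d (S = 32.5): V_d = 1/1.1·[0.7500·0.0000 + 0.2500·0.0000] = 0.0000
Node 0 (S = 50): V_0 = 1/1.1·[0.7500·22.5852 + 0.2500·0.0000] = 15.3990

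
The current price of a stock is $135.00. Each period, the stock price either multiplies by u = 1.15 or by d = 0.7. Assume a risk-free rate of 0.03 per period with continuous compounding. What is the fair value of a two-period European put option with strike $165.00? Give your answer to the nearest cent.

$27.27

Risk-neutral probability p = (e^0.03 − 0.7)/(1.15 − 0.7) = 0.3305/0.4500 = 0.7343
Terminal stock prices: S_uu = 178.5, S_ud = 108.7, S_dd = 66.15
Terminal payoffs (K − S): max(-13.54, 0) = 0, max(56.33, 0) = 56.33, max(98.85, 0) = 98.85
Node u (S = 155.2): V_u = e^(−0.03)·[0.7343·0.0000 + 0.2657·56.3250] = 14.5209
Node d (S = 94.5): V_d = e^(−0.03)·[0.7343·56.3250 + 0.2657·98.8500] = 65.6235
Node 0 (S = 135): V_0 = e^(−0.03)·[0.7343·14.5209 + 0.2657·65.6235] = 27.2663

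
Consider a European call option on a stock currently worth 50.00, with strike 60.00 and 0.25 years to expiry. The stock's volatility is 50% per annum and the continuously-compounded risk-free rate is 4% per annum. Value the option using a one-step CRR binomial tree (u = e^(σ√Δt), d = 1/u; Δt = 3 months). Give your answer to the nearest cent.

CRR parameters: u = e^(σ√Δt) = e^(0.5·√0.25) = 1.2840, d = 1/u = 0.7788
Per-period rate: rΔt = 0.04·0.25 = 0.01, so R = e^0.01 = 1.0101
Risk-neutral probability p = (e^0.01 − 0.7788)/(1.2840 − 0.7788) = 0.2312/0.5052 = 0.4577
Terminal stock prices: S_u = 64.2, S_d = 38.94
Terminal payoffs (S − K): max(4.201, 0) = 4.201, max(-21.06, 0) = 0
Node 0 (S = 50): V_0 = e^(−0.01)·[0.4577·4.2013 + 0.5423·0.0000] = 1.9039

1.90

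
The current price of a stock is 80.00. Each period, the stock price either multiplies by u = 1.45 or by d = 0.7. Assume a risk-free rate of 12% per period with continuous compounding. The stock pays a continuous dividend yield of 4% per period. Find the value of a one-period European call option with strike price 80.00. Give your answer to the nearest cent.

Per-period risk-free factor R = e^0.12 = 1.1275; dividend-adjusted growth = e^(0.12−0.04) = 1.0833.
Risk-neutral probability p = (1.0833 − 0.7)/(1.45 − 0.7) = 0.3833/0.7500 = 0.5110
Terminal stock prices: S_u = 116, S_d = 56
Terminal payoffs (S − K): max(36, 0) = 36, max(-24, 0) = 0
Node 0 (S = 80): V_0 = e^(−0.12)·[0.5110·36.0000 + 0.4890·0.0000] = 16.3174

16.32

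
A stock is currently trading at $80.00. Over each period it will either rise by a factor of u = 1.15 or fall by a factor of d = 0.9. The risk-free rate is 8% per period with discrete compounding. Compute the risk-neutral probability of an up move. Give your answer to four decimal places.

Risk-neutral probability p = (1 + 0.08 − 0.9)/(1.15 − 0.9) = 0.1800/0.2500 = 0.7200

p = 0.7200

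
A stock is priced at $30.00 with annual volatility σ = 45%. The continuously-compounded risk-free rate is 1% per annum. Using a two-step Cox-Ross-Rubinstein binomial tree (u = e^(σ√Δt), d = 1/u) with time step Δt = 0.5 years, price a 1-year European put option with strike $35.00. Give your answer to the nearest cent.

CRR parameters: u = e^(σ√Δt) = e^(0.45·√0.5) = 1.3746, d = 1/u = 0.7275
Per-period rate: rΔt = 0.01·0.5 = 0.005, so R = e^0.005 = 1.0050
Risk-neutral probability p = (e^0.005 − 0.7275)/(1.3746 − 0.7275) = 0.2776/0.6472 = 0.4289
Terminal stock prices: S_uu = 56.69, S_ud = 30, S_dd = 15.88
Terminal payoffs (K − S): max(-21.69, 0) = 0, max(5, 0) = 5, max(19.12, 0) = 19.12
Node u (S = 41.24): V_u = e^(−0.005)·[0.4289·0.0000 + 0.5711·5.0000] = 2.8415
Node d (S = 21.82): V_d = e^(−0.005)·[0.4289·5.0000 + 0.5711·19.1241] = 13.0017
Node 0 (S = 30): V_0 = e^(−0.005)·[0.4289·2.8415 + 0.5711·13.0017] = 8.6013

$8.60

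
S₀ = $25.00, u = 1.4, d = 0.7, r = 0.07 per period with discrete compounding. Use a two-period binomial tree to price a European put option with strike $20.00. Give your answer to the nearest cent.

Risk-neutral probability p = (1 + 0.07 − 0.7)/(1.4 − 0.7) = 0.3700/0.7000 = 0.5286
Terminal stock prices: S_uu = 49, S_ud = 24.5, S_dd = 12.25
Terminal payoffs (K − S): max(-29, 0) = 0, max(-4.5, 0) = 0, max(7.75, 0) = 7.75
Node u (S = 35): V_u = 1/1.07·[0.5286·0.0000 + 0.4714·0.0000] = 0.0000
Node d (S = 17.5): V_d = 1/1.07·[0.5286·0.0000 + 0.4714·7.7500] = 3.4146
Node 0 (S = 25): V_0 = 1/1.07·[0.5286·0.0000 + 0.4714·3.4146] = 1.5044

$1.50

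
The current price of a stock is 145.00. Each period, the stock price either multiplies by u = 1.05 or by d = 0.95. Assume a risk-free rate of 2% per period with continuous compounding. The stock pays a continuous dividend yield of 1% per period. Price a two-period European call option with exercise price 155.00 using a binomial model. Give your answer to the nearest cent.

Per-period risk-free factor R = e^0.02 = 1.0202; dividend-adjusted growth = e^(0.02−0.01) = 1.0101.
Risk-neutral probability p = (1.0101 − 0.95)/(1.05 − 0.95) = 0.0601/0.1000 = 0.6005
Terminal stock prices: S_uu = 159.9, S_ud = 144.6, S_dd = 130.9
Terminal payoffs (S − K): max(4.863, 0) = 4.863, max(-10.36, 0) = 0, max(-24.14, 0) = 0
Node u (S = 152.2): V_u = e^(−0.02)·[0.6005·4.8625 + 0.3995·0.0000] = 2.8621
Node d (S = 137.8): V_d = e^(−0.02)·[0.6005·0.0000 + 0.3995·0.0000] = 0.0000
Node 0 (S = 145): V_0 = e^(−0.02)·[0.6005·2.8621 + 0.3995·0.0000] = 1.6847

1.68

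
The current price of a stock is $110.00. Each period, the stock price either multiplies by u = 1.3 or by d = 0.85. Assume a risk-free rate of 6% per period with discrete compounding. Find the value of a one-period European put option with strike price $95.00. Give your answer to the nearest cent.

Risk-neutral probability p = (1 + 0.06 − 0.85)/(1.3 − 0.85) = 0.2100/0.4500 = 0.4667
Terminal stock prices: S_u = 143, S_d = 93.5
Terminal payoffs (K − S): max(-48, 0) = 0, max(1.5, 0) = 1.5
Node 0 (S = 110): V_0 = 1/1.06·[0.4667·0.0000 + 0.5333·1.5000] = 0.7547

$0.75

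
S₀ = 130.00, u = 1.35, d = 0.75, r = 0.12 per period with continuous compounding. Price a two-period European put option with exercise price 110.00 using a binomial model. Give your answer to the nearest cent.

3.99

Risk-neutral probability p = (e^0.12 − 0.75)/(1.35 − 0.75) = 0.3775/0.6000 = 0.6292
Terminal stock prices: S_uu = 236.9, S_ud = 131.6, S_dd = 73.12
Terminal payoffs (K − S): max(-126.9, 0) = 0, max(-21.62, 0) = 0, max(36.88, 0) = 36.88
Node u (S = 175.5): V_u = e^(−0.12)·[0.6292·0.0000 + 0.3708·0.0000] = 0.0000
Node d (S = 97.5): V_d = e^(−0.12)·[0.6292·0.0000 + 0.3708·36.8750] = 12.1283
Node 0 (S = 130): V_0 = e^(−0.12)·[0.6292·0.0000 + 0.3708·12.1283] = 3.9891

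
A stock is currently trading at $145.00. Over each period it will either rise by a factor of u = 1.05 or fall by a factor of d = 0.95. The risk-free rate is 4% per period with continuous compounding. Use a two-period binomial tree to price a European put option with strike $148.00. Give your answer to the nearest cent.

$0.65

Risk-neutral probability p = (e^0.04 − 0.95)/(1.05 − 0.95) = 0.0908/0.1000 = 0.9081
Terminal stock prices: S_uu = 159.9, S_ud = 144.6, S_dd = 130.9
Terminal payoffs (K − S): max(-11.86, 0) = 0, max(3.363, 0) = 3.363, max(17.14, 0) = 17.14
Node u (S = 152.2): V_u = e^(−0.04)·[0.9081·0.0000 + 0.0919·3.3625] = 0.2969
Node d (S = 137.8): V_d = e^(−0.04)·[0.9081·3.3625 + 0.0919·17.1375] = 4.4468
Node 0 (S = 145): V_0 = e^(−0.04)·[0.9081·0.2969 + 0.0919·4.4468] = 0.6516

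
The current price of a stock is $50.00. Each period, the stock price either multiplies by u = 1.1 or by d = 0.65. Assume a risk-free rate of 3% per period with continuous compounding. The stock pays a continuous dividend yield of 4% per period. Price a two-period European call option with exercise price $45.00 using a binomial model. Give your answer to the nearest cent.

Per-period risk-free factor R = e^0.03 = 1.0305; dividend-adjusted growth = e^(0.03−0.04) = 0.9900.
Risk-neutral probability p = (0.9900 − 0.65)/(1.1 − 0.65) = 0.3400/0.4500 = 0.7557
Terminal stock prices: S_uu = 60.5, S_ud = 35.75, S_dd = 21.13
Terminal payoffs (S − K): max(15.5, 0) = 15.5, max(-9.25, 0) = 0, max(-23.87, 0) = 0
Node u (S = 55): V_u = e^(−0.03)·[0.7557·15.5000 + 0.2443·0.0000] = 11.3667
Node d (S = 32.5): V_d = e^(−0.03)·[0.7557·0.0000 + 0.2443·0.0000] = 0.0000
Node 0 (S = 50): V_0 = e^(−0.03)·[0.7557·11.3667 + 0.2443·0.0000] = 8.3355

$8.34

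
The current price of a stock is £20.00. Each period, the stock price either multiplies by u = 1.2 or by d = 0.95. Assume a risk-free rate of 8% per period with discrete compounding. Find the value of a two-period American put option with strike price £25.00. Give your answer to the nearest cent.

Risk-neutral probability p = (1 + 0.08 − 0.95)/(1.2 − 0.95) = 0.1300/0.2500 = 0.5200
Terminal stock prices: S_uu = 28.8, S_ud = 22.8, S_dd = 18.05
Terminal payoffs (K − S): max(-3.8, 0) = 0, max(2.2, 0) = 2.2, max(6.95, 0) = 6.95
Node u (S = 24): continuation = 1/1.08·[0.5200·0.0000 + 0.4800·2.2000] = 0.9778; exercise value = 1.0000 > continuation, so V_u = 1.0000 (exercise)
Node d (S = 19): continuation = 1/1.08·[0.5200·2.2000 + 0.4800·6.9500] = 4.1481; exercise value = 6.0000 > continuation, so V_d = 6.0000 (exercise)
Node 0 (S = 20): continuation = 1/1.08·[0.5200·1.0000 + 0.4800·6.0000] = 3.1481; exercise value = 5.0000 > continuation, so V_0 = 5.0000 (exercise)

£5.00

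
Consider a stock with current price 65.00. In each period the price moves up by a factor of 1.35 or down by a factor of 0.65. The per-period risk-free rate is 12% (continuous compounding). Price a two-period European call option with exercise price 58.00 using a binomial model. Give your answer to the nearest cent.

Risk-neutral probability p = (e^0.12 − 0.65)/(1.35 − 0.65) = 0.4775/0.7000 = 0.6821
Terminal stock prices: S_uu = 118.5, S_ud = 57.04, S_dd = 27.46
Terminal payoffs (S − K): max(60.46, 0) = 60.46, max(-0.9625, 0) = 0, max(-30.54, 0) = 0
Node u (S = 87.75): V_u = e^(−0.12)·[0.6821·60.4625 + 0.3179·0.0000] = 36.5800
Node d (S = 42.25): V_d = e^(−0.12)·[0.6821·0.0000 + 0.3179·0.0000] = 0.0000
Node 0 (S = 65): V_0 = e^(−0.12)·[0.6821·36.5800 + 0.3179·0.0000] = 22.1310

22.13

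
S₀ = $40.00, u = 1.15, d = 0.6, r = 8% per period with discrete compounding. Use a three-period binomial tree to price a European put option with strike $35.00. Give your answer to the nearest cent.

Risk-neutral probability p = (1 + 0.08 − 0.6)/(1.15 − 0.6) = 0.4800/0.5500 = 0.8727
Terminal stock prices: S_uuu = 60.83, S_uud = 31.74, S_udd = 16.56, S_ddd = 8.64
Terminal payoffs (K − S): max(-25.83, 0) = 0, max(3.26, 0) = 3.26, max(18.44, 0) = 18.44, max(26.36, 0) = 26.36
Node uu (S = 52.9): V_uu = 1/1.08·[0.8727·0.0000 + 0.1273·3.2600] = 0.3842
Node ud (S = 27.6): V_ud = 1/1.08·[0.8727·3.2600 + 0.1273·18.4400] = 4.8074
Node dd (S = 14.4): V_dd = 1/1.08·[0.8727·18.4400 + 0.1273·26.3600] = 18.0074
Node u (S = 46): V_u = 1/1.08·[0.8727·0.3842 + 0.1273·4.8074] = 0.8770
Node d (S = 24): V_d = 1/1.08·[0.8727·4.8074 + 0.1273·18.0074] = 6.0069
Node 0 (S = 40): V_0 = 1/1.08·[0.8727·0.8770 + 0.1273·6.0069] = 1.4165

$1.42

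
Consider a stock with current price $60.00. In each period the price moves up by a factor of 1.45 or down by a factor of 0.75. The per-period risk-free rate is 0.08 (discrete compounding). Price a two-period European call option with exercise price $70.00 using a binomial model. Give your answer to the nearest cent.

$10.70

Risk-neutral probability p = (1 + 0.08 − 0.75)/(1.45 − 0.75) = 0.3300/0.7000 = 0.4714
Terminal stock prices: S_uu = 126.2, S_ud = 65.25, S_dd = 33.75
Terminal payoffs (S − K): max(56.15, 0) = 56.15, max(-4.75, 0) = 0, max(-36.25, 0) = 0
Node u (S = 87): V_u = 1/1.08·[0.4714·56.1500 + 0.5286·0.0000] = 24.5099
Node d (S = 45): V_d = 1/1.08·[0.4714·0.0000 + 0.5286·0.0000] = 0.0000
Node 0 (S = 60): V_0 = 1/1.08·[0.4714·24.5099 + 0.5286·0.0000] = 10.6988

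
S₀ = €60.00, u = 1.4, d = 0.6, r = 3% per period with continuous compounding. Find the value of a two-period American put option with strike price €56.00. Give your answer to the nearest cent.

Risk-neutral probability p = (e^0.03 − 0.6)/(1.4 − 0.6) = 0.4305/0.8000 = 0.5381
Terminal stock prices: S_uu = 117.6, S_ud = 50.4, S_dd = 21.6
Terminal payoffs (K − S): max(-61.6, 0) = 0, max(5.6, 0) = 5.6, max(34.4, 0) = 34.4
Node u (S = 84): continuation = e^(−0.03)·[0.5381·0.0000 + 0.4619·5.6000] = 2.5104; exercise value = 0.0000 ≤ continuation, so V_u = 2.5104
Node d (S = 36): continuation = e^(−0.03)·[0.5381·5.6000 + 0.4619·34.4000] = 18.3449; exercise value = 20.0000 > continuation, so V_d = 20.0000 (exercise)
Node 0 (S = 60): continuation = e^(−0.03)·[0.5381·2.5104 + 0.4619·20.0000] = 10.2764; exercise value = 0.0000 ≤ continuation, so V_0 = 10.2764

€10.28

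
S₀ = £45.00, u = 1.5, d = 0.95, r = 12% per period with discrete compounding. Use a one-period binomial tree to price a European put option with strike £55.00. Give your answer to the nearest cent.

Risk-neutral probability p = (1 + 0.12 − 0.95)/(1.5 − 0.95) = 0.1700/0.5500 = 0.3091
Terminal stock prices: S_u = 67.5, S_d = 42.75
Terminal payoffs (K − S): max(-12.5, 0) = 0, max(12.25, 0) = 12.25
Node 0 (S = 45): V_0 = 1/1.12·[0.3091·0.0000 + 0.6909·12.2500] = 7.5568

£7.56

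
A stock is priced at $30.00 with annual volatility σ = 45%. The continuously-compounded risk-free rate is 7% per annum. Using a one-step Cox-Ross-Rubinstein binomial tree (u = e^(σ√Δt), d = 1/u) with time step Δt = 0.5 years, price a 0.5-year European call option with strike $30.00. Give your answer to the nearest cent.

CRR parameters: u = e^(σ√Δt) = e^(0.45·√0.5) = 1.3746, d = 1/u = 0.7275
Per-period rate: rΔt = 0.07·0.5 = 0.035, so R = e^0.035 = 1.0356
Risk-neutral probability p = (e^0.035 − 0.7275)/(1.3746 − 0.7275) = 0.3082/0.6472 = 0.4762
Terminal stock prices: S_u = 41.24, S_d = 21.82
Terminal payoffs (S − K): max(11.24, 0) = 11.24, max(-8.176, 0) = 0
Node 0 (S = 30): V_0 = e^(−0.035)·[0.4762·11.2395 + 0.5238·0.0000] = 5.1676

$5.17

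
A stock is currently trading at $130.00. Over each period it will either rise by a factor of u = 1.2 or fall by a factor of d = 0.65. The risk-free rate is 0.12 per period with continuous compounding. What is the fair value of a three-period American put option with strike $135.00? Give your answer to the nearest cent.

Risk-neutral probability p = (e^0.12 − 0.65)/(1.2 − 0.65) = 0.4775/0.5500 = 0.8682
Terminal stock prices: S_uuu = 224.6, S_uud = 121.7, S_udd = 65.91, S_ddd = 35.7
Terminal payoffs (K − S): max(-89.64, 0) = 0, max(13.32, 0) = 13.32, max(69.09, 0) = 69.09, max(99.3, 0) = 99.3
Node uu (S = 187.2): continuation = e^(−0.12)·[0.8682·0.0000 + 0.1318·13.3200] = 1.5573; exercise value = 0.0000 ≤ continuation, so V_uu = 1.5573
Node ud (S = 101.4): continuation = e^(−0.12)·[0.8682·13.3200 + 0.1318·69.0900] = 18.3343; exercise value = 33.6000 > continuation, so V_ud = 33.6000 (exercise)
Node dd (S = 54.93): continuation = e^(−0.12)·[0.8682·69.0900 + 0.1318·99.2987] = 64.8093; exercise value = 80.0750 > continuation, so V_dd = 80.0750 (exercise)
Node u (S = 156): continuation = e^(−0.12)·[0.8682·1.5573 + 0.1318·33.6000] = 5.1276; exercise value = 0.0000 ≤ continuation, so V_u = 5.1276
Node d (S = 84.5): continuation = e^(−0.12)·[0.8682·33.6000 + 0.1318·80.0750] = 35.2343; exercise value = 50.5000 > continuation, so V_d = 50.5000 (exercise)
Node 0 (S = 130): continuation = e^(−0.12)·[0.8682·5.1276 + 0.1318·50.5000] = 9.8526; exercise value = 5.0000 ≤ continuation, so V_0 = 9.8526

$9.85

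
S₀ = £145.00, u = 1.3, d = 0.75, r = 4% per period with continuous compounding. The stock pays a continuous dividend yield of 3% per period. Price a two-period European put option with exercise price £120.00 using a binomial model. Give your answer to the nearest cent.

Per-period risk-free factor R = e^0.04 = 1.0408; dividend-adjusted growth = e^(0.04−0.03) = 1.0101.
Risk-neutral probability p = (1.0101 − 0.75)/(1.3 − 0.75) = 0.2601/0.5500 = 0.4728
Terminal stock prices: S_uu = 245.1, S_ud = 141.4, S_dd = 81.56
Terminal payoffs (K − S): max(-125.1, 0) = 0, max(-21.38, 0) = 0, max(38.44, 0) = 38.44
Node u (S = 188.5): V_u = e^(−0.04)·[0.4728·0.0000 + 0.5272·0.0000] = 0.0000
Node d (S = 108.8): V_d = e^(−0.04)·[0.4728·0.0000 + 0.5272·38.4375] = 19.4690
Node 0 (S = 145): V_0 = e^(−0.04)·[0.4728·0.0000 + 0.5272·19.4690] = 9.8612

£9.86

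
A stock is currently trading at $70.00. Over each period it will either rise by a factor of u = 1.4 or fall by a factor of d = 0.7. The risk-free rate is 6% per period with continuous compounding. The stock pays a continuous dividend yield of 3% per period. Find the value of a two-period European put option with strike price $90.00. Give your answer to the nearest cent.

$23.23

Per-period risk-free factor R = e^0.06 = 1.0618; dividend-adjusted growth = e^(0.06−0.03) = 1.0305.
Risk-neutral probability p = (1.0305 − 0.7)/(1.4 − 0.7) = 0.3305/0.7000 = 0.4721
Terminal stock prices: S_uu = 137.2, S_ud = 68.6, S_dd = 34.3
Terminal payoffs (K − S): max(-47.2, 0) = 0, max(21.4, 0) = 21.4, max(55.7, 0) = 55.7
Node u (S = 98): V_u = e^(−0.06)·[0.4721·0.0000 + 0.5279·21.4000] = 10.6396
Node d (S = 49): V_d = e^(−0.06)·[0.4721·21.4000 + 0.5279·55.7000] = 37.2070
Node 0 (S = 70): V_0 = e^(−0.06)·[0.4721·10.6396 + 0.5279·37.2070] = 23.2287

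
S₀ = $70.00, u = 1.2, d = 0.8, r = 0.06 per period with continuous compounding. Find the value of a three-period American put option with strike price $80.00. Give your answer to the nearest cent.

$10.37

Risk-neutral probability p = (e^0.06 − 0.8)/(1.2 − 0.8) = 0.2618/0.4000 = 0.6546
Terminal stock prices: S_uuu = 121, S_uud = 80.64, S_udd = 53.76, S_ddd = 35.84
Terminal payoffs (K − S): max(-40.96, 0) = 0, max(-0.64, 0) = 0, max(26.24, 0) = 26.24, max(44.16, 0) = 44.16
Node uu (S = 100.8): continuation = e^(−0.06)·[0.6546·0.0000 + 0.3454·0.0000] = 0.0000; exercise value = 0.0000 ≤ continuation, so V_uu = 0.0000
Node ud (S = 67.2): continuation = e^(−0.06)·[0.6546·0.0000 + 0.3454·26.2400] = 8.5357; exercise value = 12.8000 > continuation, so V_ud = 12.8000 (exercise)
Node dd (S = 44.8): continuation = e^(−0.06)·[0.6546·26.2400 + 0.3454·44.1600] = 30.5412; exercise value = 35.2000 > continuation, so V_dd = 35.2000 (exercise)
Node u (S = 84): continuation = e^(−0.06)·[0.6546·0.0000 + 0.3454·12.8000] = 4.1638; exercise value = 0.0000 ≤ continuation, so V_u = 4.1638
Node d (S = 56): continuation = e^(−0.06)·[0.6546·12.8000 + 0.3454·35.2000] = 19.3412; exercise value = 24.0000 > continuation, so V_d = 24.0000 (exercise)
Node 0 (S = 70): continuation = e^(−0.06)·[0.6546·4.1638 + 0.3454·24.0000] = 10.3739; exercise value = 10.0000 ≤ continuation, so V_0 = 10.3739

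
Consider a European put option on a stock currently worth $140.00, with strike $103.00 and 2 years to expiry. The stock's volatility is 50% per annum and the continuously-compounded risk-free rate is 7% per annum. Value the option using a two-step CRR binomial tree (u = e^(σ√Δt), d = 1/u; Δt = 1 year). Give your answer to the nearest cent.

$13.69

CRR parameters: u = e^(σ√Δt) = e^(0.5·√1) = 1.6487, d = 1/u = 0.6065
Per-period rate: rΔt = 0.07·1 = 0.07, so R = e^0.07 = 1.0725
Risk-neutral probability p = (e^0.07 − 0.6065)/(1.6487 − 0.6065) = 0.4660/1.0422 = 0.4471
Terminal stock prices: S_uu = 380.6, S_ud = 140, S_dd = 51.5
Terminal payoffs (K − S): max(-277.6, 0) = 0, max(-37, 0) = 0, max(51.5, 0) = 51.5
Node u (S = 230.8): V_u = e^(−0.07)·[0.4471·0.0000 + 0.5529·0.0000] = 0.0000
Node d (S = 84.91): V_d = e^(−0.07)·[0.4471·0.0000 + 0.5529·51.4969] = 26.5470
Node 0 (S = 140): V_0 = e^(−0.07)·[0.4471·0.0000 + 0.5529·26.5470] = 13.6852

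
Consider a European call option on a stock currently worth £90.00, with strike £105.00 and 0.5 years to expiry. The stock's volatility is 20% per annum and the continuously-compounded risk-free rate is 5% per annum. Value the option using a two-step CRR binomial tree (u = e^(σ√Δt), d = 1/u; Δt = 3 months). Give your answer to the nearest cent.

CRR parameters: u = e^(σ√Δt) = e^(0.2·√0.25) = 1.1052, d = 1/u = 0.9048
Per-period rate: rΔt = 0.05·0.25 = 0.0125, so R = e^0.0125 = 1.0126
Risk-neutral probability p = (e^0.0125 − 0.9048)/(1.1052 − 0.9048) = 0.1077/0.2003 = 0.5378
Terminal stock prices: S_uu = 109.9, S_ud = 90, S_dd = 73.69
Terminal payoffs (S − K): max(4.926, 0) = 4.926, max(-15, 0) = 0, max(-31.31, 0) = 0
Node u (S = 99.47): V_u = e^(−0.0125)·[0.5378·4.9262 + 0.4622·0.0000] = 2.6165
Node d (S = 81.44): V_d = e^(−0.0125)·[0.5378·0.0000 + 0.4622·0.0000] = 0.0000
Node 0 (S = 90): V_0 = e^(−0.0125)·[0.5378·2.6165 + 0.4622·0.0000] = 1.3897

£1.39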